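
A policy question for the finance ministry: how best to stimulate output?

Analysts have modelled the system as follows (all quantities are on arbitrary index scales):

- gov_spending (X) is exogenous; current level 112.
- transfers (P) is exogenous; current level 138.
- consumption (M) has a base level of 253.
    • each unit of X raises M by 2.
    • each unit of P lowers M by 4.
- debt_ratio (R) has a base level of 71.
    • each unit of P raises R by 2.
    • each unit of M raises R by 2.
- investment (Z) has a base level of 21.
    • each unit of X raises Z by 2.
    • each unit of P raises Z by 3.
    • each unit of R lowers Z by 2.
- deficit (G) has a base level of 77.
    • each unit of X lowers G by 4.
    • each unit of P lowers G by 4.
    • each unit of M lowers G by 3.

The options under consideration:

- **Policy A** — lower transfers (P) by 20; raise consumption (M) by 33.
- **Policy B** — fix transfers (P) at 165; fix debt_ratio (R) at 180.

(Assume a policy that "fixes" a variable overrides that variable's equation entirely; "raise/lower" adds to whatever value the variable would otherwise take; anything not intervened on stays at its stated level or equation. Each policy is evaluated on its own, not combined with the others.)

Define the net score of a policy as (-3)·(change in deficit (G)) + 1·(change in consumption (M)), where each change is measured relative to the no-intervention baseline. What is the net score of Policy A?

Baseline:
  X = 112
  P = 138
  M = 253 + 2·112 − 4·138 = -75
  G = 77 − 4·112 − 4·138 − 3·(-75) = -698
Policy A (P − 20, M + 33):
  X = 112
  P = 138 − 20 = 118
  M = 253 + 2·112 − 4·118 (+33 from intervention) = 38
  G = 77 − 4·112 − 4·118 − 3·38 = -957
ΔG = -957 − (-698) = -259; ΔM = 38 − (-75) = 113
Score = (-3)·(-259) + 1·113 = 890

890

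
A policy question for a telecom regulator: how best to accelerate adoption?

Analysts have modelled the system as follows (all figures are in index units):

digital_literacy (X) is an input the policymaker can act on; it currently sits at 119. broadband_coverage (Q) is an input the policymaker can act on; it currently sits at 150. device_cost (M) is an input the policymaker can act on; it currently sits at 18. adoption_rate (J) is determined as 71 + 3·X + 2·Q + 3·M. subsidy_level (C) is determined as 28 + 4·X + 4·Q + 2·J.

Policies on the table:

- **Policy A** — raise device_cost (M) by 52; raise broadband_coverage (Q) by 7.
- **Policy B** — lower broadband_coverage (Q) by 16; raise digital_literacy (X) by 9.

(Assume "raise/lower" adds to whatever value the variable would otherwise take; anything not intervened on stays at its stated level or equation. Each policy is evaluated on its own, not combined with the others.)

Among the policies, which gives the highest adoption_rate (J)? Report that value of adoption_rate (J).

952

Policy A (M + 52, Q + 7):
  X = 119
  Q = 150 + 7 = 157
  M = 18 + 52 = 70
  J = 71 + 3·119 + 2·157 + 3·70 = 952
Policy B (Q − 16, X + 9):
  X = 119 + 9 = 128
  Q = 150 − 16 = 134
  M = 18
  J = 71 + 3·128 + 2·134 + 3·18 = 777
Comparing — Policy A: J=952, Policy B: J=777. Highest is 952 (Policy A).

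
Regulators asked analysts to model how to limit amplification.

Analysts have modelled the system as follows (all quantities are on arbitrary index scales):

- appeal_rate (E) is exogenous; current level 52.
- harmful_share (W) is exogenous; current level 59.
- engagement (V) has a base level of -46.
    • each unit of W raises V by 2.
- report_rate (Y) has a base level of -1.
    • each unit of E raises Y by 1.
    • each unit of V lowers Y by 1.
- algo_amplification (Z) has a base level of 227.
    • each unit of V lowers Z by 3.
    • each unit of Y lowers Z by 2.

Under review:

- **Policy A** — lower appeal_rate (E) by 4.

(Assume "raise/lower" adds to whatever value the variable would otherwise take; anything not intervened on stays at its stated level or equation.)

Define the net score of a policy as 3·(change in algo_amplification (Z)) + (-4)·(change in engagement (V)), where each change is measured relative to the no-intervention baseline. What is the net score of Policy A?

24

Baseline:
  E = 52
  W = 59
  V = -46 + 2·59 = 72
  Y = -1 + 52 − 72 = -21
  Z = 227 − 3·72 − 2·(-21) = 53
Policy A (E − 4):
  E = 52 − 4 = 48
  W = 59
  V = -46 + 2·59 = 72
  Y = -1 + 48 − 72 = -25
  Z = 227 − 3·72 − 2·(-25) = 61
ΔZ = 61 − 53 = 8; ΔV = 72 − 72 = 0
Score = 3·8 + (-4)·0 = 24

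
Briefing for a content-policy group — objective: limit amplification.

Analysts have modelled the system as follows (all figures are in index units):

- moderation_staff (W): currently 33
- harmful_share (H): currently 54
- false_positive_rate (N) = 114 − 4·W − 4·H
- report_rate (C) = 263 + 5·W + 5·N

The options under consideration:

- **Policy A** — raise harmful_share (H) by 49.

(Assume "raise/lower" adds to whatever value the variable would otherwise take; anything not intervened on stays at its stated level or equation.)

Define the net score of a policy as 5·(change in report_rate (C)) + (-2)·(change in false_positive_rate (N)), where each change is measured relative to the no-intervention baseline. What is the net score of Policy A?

Baseline:
  W = 33
  H = 54
  N = 114 − 4·33 − 4·54 = -234
  C = 263 + 5·33 + 5·(-234) = -742
Policy A (H + 49):
  W = 33
  H = 54 + 49 = 103
  N = 114 − 4·33 − 4·103 = -430
  C = 263 + 5·33 + 5·(-430) = -1722
ΔC = -1722 − (-742) = -980; ΔN = -430 − (-234) = -196
Score = 5·(-980) + (-2)·(-196) = -4508

-4508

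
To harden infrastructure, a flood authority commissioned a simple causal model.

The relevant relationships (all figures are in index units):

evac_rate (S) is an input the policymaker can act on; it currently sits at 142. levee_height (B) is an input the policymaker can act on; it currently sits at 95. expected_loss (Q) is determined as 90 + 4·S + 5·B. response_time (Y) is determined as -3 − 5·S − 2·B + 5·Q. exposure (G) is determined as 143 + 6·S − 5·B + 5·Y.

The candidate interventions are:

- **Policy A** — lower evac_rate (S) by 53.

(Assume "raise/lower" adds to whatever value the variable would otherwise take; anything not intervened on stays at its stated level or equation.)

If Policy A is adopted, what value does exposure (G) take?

Policy A (S − 53):
  S = 142 − 53 = 89
  B = 95
  Q = 90 + 4·89 + 5·95 = 921
  Y = -3 − 5·89 − 2·95 + 5·921 = 3967
  G = 143 + 6·89 − 5·95 + 5·3967 = 20037

20037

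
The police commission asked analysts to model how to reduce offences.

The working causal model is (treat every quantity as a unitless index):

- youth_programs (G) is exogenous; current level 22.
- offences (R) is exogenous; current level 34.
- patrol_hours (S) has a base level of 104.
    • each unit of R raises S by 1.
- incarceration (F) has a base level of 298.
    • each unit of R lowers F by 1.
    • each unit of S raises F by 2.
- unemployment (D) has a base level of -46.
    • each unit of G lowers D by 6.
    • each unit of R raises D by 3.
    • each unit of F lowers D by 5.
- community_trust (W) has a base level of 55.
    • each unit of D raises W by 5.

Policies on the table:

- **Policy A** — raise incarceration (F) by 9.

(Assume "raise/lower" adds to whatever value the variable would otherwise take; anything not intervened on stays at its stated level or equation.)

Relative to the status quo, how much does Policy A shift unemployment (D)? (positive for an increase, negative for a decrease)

-45

Baseline:
  G = 22
  R = 34
  S = 104 + 34 = 138
  F = 298 − 34 + 2·138 = 540
  D = -46 − 6·22 + 3·34 − 5·540 = -2776
Policy A (F + 9):
  G = 22
  R = 34
  S = 104 + 34 = 138
  F = 298 − 34 + 2·138 (+9 from intervention) = 549
  D = -46 − 6·22 + 3·34 − 5·549 = -2821
Change in D: -2821 − (-2776) = -45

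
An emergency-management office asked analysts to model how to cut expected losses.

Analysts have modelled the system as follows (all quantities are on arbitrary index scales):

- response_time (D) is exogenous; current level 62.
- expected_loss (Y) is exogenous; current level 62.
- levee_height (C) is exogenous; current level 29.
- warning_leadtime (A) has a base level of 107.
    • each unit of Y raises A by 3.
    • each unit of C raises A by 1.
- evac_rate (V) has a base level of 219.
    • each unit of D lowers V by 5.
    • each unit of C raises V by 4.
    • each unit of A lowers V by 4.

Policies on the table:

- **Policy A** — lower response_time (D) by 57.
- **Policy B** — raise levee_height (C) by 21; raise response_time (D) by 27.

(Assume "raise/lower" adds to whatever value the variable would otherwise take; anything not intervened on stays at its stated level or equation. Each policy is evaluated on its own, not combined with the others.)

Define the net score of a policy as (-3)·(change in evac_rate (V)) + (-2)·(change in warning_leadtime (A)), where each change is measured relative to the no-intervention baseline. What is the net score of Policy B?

363

Baseline:
  D = 62
  Y = 62
  C = 29
  A = 107 + 3·62 + 29 = 322
  V = 219 − 5·62 + 4·29 − 4·322 = -1263
Policy B (C + 21, D + 27):
  D = 62 + 27 = 89
  Y = 62
  C = 29 + 21 = 50
  A = 107 + 3·62 + 50 = 343
  V = 219 − 5·89 + 4·50 − 4·343 = -1398
ΔV = -1398 − (-1263) = -135; ΔA = 343 − 322 = 21
Score = (-3)·(-135) + (-2)·21 = 363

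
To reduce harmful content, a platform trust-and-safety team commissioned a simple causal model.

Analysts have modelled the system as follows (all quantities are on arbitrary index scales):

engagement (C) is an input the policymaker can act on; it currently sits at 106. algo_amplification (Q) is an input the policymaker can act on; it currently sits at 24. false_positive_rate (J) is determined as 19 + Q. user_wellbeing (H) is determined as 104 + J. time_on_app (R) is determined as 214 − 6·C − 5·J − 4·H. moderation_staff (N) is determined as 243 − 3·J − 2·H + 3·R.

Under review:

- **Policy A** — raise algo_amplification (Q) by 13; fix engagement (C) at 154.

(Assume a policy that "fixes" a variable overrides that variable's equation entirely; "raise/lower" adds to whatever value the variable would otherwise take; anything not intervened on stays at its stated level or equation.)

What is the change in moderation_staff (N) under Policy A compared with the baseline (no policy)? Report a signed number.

Baseline:
  C = 106
  Q = 24
  J = 19 + 24 = 43
  H = 104 + 43 = 147
  R = 214 − 6·106 − 5·43 − 4·147 = -1225
  N = 243 − 3·43 − 2·147 + 3·(-1225) = -3855
Policy A (Q + 13, C := 154):
  C = 154
  Q = 24 + 13 = 37
  J = 19 + 37 = 56
  H = 104 + 56 = 160
  R = 214 − 6·154 − 5·56 − 4·160 = -1630
  N = 243 − 3·56 − 2·160 + 3·(-1630) = -5135
Change in N: -5135 − (-3855) = -1280

-1280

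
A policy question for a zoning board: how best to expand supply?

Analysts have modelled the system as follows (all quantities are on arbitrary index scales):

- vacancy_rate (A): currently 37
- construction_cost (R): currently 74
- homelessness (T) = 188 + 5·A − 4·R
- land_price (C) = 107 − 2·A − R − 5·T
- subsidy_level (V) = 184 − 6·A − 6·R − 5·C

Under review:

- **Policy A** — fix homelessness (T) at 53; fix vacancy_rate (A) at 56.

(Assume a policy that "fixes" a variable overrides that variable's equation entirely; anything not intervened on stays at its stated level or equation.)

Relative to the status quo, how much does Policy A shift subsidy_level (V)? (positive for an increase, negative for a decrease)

-524

Baseline:
  A = 37
  R = 74
  T = 188 + 5·37 − 4·74 = 77
  C = 107 − 2·37 − 74 − 5·77 = -426
  V = 184 − 6·37 − 6·74 − 5·(-426) = 1648
Policy A (T := 53, A := 56):
  A = 56
  R = 74
  T = 53
  C = 107 − 2·56 − 74 − 5·53 = -344
  V = 184 − 6·56 − 6·74 − 5·(-344) = 1124
Change in V: 1124 − 1648 = -524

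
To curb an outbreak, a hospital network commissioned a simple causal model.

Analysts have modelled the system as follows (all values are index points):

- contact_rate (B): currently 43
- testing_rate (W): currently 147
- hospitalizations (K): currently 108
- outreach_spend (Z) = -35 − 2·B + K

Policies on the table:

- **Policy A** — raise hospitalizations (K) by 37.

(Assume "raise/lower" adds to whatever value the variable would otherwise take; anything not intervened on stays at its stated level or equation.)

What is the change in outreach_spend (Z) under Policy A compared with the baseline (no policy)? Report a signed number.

37

Baseline:
  B = 43
  K = 108
  Z = -35 − 2·43 + 108 = -13
Policy A (K + 37):
  B = 43
  K = 108 + 37 = 145
  Z = -35 − 2·43 + 145 = 24
Change in Z: 24 − (-13) = 37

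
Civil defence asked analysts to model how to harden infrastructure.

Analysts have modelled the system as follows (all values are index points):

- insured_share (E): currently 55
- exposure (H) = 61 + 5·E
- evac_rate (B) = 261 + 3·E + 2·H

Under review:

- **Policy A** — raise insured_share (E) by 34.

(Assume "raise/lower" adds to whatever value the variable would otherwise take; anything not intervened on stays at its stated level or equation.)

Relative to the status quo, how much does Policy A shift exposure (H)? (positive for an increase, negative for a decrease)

Baseline:
  E = 55
  H = 61 + 5·55 = 336
Policy A (E + 34):
  E = 55 + 34 = 89
  H = 61 + 5·89 = 506
Change in H: 506 − 336 = 170

170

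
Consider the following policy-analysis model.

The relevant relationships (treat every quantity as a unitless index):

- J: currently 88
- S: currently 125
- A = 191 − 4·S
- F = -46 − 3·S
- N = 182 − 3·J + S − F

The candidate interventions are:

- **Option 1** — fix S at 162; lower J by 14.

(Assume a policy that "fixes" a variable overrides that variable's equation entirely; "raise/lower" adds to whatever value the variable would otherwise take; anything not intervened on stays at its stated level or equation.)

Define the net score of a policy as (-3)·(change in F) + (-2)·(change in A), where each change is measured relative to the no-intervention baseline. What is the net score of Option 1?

629

Baseline:
  S = 125
  A = 191 − 4·125 = -309
  F = -46 − 3·125 = -421
Option 1 (S := 162, J − 14):
  S = 162
  A = 191 − 4·162 = -457
  F = -46 − 3·162 = -532
ΔF = -532 − (-421) = -111; ΔA = -457 − (-309) = -148
Score = (-3)·(-111) + (-2)·(-148) = 629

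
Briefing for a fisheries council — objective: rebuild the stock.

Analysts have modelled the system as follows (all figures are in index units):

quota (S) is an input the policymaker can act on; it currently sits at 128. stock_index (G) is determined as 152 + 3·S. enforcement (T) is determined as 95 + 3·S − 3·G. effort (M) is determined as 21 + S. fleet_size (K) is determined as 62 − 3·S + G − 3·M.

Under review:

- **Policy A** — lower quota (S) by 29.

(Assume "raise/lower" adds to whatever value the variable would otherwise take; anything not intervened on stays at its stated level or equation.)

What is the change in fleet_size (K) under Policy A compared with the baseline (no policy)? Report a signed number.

Baseline:
  S = 128
  G = 152 + 3·128 = 536
  M = 21 + 128 = 149
  K = 62 − 3·128 + 536 − 3·149 = -233
Policy A (S − 29):
  S = 128 − 29 = 99
  G = 152 + 3·99 = 449
  M = 21 + 99 = 120
  K = 62 − 3·99 + 449 − 3·120 = -146
Change in K: -146 − (-233) = 87

87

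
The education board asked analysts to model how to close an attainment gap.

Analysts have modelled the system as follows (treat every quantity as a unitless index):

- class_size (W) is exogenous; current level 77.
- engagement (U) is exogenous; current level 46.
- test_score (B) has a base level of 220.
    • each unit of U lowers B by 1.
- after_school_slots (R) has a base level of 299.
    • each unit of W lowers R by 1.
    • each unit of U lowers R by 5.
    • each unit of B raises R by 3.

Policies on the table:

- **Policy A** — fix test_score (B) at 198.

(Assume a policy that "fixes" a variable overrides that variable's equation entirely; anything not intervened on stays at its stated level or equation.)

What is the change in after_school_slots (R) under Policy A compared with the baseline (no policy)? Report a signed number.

Baseline:
  W = 77
  U = 46
  B = 220 − 46 = 174
  R = 299 − 77 − 5·46 + 3·174 = 514
Policy A (B := 198):
  W = 77
  U = 46
  B = 198
  R = 299 − 77 − 5·46 + 3·198 = 586
Change in R: 586 − 514 = 72

72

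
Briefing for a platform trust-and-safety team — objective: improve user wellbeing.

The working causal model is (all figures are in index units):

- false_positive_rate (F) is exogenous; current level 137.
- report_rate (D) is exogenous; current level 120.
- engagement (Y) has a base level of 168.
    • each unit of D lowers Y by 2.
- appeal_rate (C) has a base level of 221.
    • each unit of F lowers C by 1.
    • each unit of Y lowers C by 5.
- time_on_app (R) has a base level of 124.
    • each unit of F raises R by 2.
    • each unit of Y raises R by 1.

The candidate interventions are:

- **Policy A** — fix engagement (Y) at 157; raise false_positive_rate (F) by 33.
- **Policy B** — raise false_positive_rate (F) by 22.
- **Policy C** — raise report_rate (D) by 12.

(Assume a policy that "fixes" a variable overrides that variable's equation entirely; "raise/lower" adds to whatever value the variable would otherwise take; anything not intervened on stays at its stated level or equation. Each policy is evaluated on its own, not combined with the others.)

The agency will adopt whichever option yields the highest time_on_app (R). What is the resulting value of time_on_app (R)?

Policy A (Y := 157, F + 33):
  F = 137 + 33 = 170
  D = 120
  Y = 157
  R = 124 + 2·170 + 157 = 621
Policy B (F + 22):
  F = 137 + 22 = 159
  D = 120
  Y = 168 − 2·120 = -72
  R = 124 + 2·159 + (-72) = 370
Policy C (D + 12):
  F = 137
  D = 120 + 12 = 132
  Y = 168 − 2·132 = -96
  R = 124 + 2·137 + (-96) = 302
Comparing — Policy A: R=621, Policy B: R=370, Policy C: R=302. Highest is 621 (Policy A).

621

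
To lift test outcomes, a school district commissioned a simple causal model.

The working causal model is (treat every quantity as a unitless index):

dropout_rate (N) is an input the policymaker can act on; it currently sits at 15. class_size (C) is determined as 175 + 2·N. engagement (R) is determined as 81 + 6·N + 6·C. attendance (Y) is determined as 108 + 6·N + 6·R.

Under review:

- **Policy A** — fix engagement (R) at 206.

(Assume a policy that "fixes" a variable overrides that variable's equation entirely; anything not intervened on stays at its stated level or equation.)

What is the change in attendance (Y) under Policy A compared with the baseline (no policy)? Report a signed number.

-7170

Baseline:
  N = 15
  C = 175 + 2·15 = 205
  R = 81 + 6·15 + 6·205 = 1401
  Y = 108 + 6·15 + 6·1401 = 8604
Policy A (R := 206):
  N = 15
  C = 175 + 2·15 = 205
  R = 206
  Y = 108 + 6·15 + 6·206 = 1434
Change in Y: 1434 − 8604 = -7170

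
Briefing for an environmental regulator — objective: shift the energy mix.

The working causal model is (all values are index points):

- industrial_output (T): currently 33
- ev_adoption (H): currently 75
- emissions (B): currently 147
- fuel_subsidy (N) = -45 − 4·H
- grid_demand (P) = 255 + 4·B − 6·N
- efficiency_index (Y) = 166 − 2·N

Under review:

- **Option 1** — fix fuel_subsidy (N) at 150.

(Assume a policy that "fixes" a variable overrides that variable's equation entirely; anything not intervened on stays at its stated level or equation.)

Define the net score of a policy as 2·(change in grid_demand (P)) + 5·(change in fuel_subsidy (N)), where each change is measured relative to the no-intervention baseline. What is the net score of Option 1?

Baseline:
  H = 75
  B = 147
  N = -45 − 4·75 = -345
  P = 255 + 4·147 − 6·(-345) = 2913
Option 1 (N := 150):
  H = 75
  B = 147
  N = 150
  P = 255 + 4·147 − 6·150 = -57
ΔP = -57 − 2913 = -2970; ΔN = 150 − (-345) = 495
Score = 2·(-2970) + 5·495 = -3465

-3465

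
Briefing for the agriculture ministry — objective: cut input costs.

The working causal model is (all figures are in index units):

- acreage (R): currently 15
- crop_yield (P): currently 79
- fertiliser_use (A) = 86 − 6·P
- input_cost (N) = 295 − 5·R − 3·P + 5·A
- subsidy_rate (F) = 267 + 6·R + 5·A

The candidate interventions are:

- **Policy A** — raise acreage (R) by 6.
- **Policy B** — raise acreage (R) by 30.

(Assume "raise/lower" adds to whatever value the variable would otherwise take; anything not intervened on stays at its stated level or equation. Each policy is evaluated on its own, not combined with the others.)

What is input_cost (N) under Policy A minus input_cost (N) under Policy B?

Policy A (R + 6):
  R = 15 + 6 = 21
  P = 79
  A = 86 − 6·79 = -388
  N = 295 − 5·21 − 3·79 + 5·(-388) = -1987
Policy B (R + 30):
  R = 15 + 30 = 45
  P = 79
  A = 86 − 6·79 = -388
  N = 295 − 5·45 − 3·79 + 5·(-388) = -2107
N: -1987 − (-2107) = 120

120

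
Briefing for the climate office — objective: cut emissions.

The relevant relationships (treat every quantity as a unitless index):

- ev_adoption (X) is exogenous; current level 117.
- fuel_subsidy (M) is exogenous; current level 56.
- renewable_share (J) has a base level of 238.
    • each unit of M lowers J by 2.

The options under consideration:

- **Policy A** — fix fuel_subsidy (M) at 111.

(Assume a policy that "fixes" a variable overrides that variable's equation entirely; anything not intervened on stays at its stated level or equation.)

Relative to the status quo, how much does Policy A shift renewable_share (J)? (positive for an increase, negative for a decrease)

Baseline:
  M = 56
  J = 238 − 2·56 = 126
Policy A (M := 111):
  M = 111
  J = 238 − 2·111 = 16
Change in J: 16 − 126 = -110

-110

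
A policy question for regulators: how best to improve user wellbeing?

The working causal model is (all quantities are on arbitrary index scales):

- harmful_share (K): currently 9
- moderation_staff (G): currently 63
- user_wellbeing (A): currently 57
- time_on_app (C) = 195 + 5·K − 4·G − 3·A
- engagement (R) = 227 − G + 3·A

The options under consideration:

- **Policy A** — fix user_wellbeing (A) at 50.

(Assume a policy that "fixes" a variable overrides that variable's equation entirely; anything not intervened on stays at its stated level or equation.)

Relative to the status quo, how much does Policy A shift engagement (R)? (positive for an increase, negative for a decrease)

-21

Baseline:
  G = 63
  A = 57
  R = 227 − 63 + 3·57 = 335
Policy A (A := 50):
  G = 63
  A = 50
  R = 227 − 63 + 3·50 = 314
Change in R: 314 − 335 = -21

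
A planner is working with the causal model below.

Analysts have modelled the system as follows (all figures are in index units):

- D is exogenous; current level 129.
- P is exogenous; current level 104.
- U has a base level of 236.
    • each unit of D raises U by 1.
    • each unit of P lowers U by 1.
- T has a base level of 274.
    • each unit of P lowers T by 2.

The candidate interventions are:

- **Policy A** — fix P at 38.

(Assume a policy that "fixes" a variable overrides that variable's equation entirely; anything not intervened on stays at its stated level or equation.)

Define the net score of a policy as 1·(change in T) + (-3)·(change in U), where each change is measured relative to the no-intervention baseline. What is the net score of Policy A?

Baseline:
  D = 129
  P = 104
  U = 236 + 129 − 104 = 261
  T = 274 − 2·104 = 66
Policy A (P := 38):
  D = 129
  P = 38
  U = 236 + 129 − 38 = 327
  T = 274 − 2·38 = 198
ΔT = 198 − 66 = 132; ΔU = 327 − 261 = 66
Score = 1·132 + (-3)·66 = -66

-66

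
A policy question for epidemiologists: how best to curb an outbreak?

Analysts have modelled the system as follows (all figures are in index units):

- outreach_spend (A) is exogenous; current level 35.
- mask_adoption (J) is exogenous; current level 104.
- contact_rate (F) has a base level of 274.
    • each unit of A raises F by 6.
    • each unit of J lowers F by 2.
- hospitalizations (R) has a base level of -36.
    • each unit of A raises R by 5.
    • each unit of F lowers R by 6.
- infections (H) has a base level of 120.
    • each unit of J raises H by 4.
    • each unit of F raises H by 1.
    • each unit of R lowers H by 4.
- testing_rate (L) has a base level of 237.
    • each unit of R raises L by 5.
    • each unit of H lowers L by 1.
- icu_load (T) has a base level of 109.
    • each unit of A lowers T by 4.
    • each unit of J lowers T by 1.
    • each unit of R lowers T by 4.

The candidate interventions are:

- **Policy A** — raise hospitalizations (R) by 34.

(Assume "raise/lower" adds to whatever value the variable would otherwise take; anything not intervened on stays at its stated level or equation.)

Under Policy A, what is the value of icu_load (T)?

5797

Policy A (R + 34):
  A = 35
  J = 104
  F = 274 + 6·35 − 2·104 = 276
  R = -36 + 5·35 − 6·276 (+34 from intervention) = -1483
  T = 109 − 4·35 − 104 − 4·(-1483) = 5797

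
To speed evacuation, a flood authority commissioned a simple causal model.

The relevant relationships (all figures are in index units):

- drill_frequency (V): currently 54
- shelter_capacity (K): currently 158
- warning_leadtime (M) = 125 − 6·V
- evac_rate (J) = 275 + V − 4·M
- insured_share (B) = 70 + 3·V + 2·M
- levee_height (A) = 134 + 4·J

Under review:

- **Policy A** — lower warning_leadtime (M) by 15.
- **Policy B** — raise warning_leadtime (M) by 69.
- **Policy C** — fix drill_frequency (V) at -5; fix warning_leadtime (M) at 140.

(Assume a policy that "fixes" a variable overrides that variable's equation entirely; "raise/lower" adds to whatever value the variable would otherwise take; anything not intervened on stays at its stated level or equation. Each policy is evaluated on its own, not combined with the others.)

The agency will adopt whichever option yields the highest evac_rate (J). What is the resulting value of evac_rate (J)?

1185

Policy A (M − 15):
  V = 54
  M = 125 − 6·54 (−15 from intervention) = -214
  J = 275 + 54 − 4·(-214) = 1185
Policy B (M + 69):
  V = 54
  M = 125 − 6·54 (+69 from intervention) = -130
  J = 275 + 54 − 4·(-130) = 849
Policy C (V := -5, M := 140):
  V = -5
  M = 140
  J = 275 + (-5) − 4·140 = -290
Comparing — Policy A: J=1185, Policy B: J=849, Policy C: J=-290. Highest is 1185 (Policy A).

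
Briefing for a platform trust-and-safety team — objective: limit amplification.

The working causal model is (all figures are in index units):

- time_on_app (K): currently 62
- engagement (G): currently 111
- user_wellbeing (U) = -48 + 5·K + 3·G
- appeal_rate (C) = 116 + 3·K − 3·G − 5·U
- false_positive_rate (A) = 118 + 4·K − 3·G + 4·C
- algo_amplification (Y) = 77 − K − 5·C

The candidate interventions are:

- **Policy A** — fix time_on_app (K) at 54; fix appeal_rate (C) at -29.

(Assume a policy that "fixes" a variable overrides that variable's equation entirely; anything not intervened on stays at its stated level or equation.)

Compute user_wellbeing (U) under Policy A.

Policy A (K := 54, C := -29):
  K = 54
  G = 111
  U = -48 + 5·54 + 3·111 = 555

555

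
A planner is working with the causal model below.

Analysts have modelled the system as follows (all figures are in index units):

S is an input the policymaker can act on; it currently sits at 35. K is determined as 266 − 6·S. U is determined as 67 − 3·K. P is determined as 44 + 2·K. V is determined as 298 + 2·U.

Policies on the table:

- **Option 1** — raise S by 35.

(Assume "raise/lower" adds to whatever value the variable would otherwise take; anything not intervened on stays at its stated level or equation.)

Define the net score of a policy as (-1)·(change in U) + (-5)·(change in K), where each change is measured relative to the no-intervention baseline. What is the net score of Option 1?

Baseline:
  S = 35
  K = 266 − 6·35 = 56
  U = 67 − 3·56 = -101
Option 1 (S + 35):
  S = 35 + 35 = 70
  K = 266 − 6·70 = -154
  U = 67 − 3·(-154) = 529
ΔU = 529 − (-101) = 630; ΔK = -154 − 56 = -210
Score = (-1)·630 + (-5)·(-210) = 420

420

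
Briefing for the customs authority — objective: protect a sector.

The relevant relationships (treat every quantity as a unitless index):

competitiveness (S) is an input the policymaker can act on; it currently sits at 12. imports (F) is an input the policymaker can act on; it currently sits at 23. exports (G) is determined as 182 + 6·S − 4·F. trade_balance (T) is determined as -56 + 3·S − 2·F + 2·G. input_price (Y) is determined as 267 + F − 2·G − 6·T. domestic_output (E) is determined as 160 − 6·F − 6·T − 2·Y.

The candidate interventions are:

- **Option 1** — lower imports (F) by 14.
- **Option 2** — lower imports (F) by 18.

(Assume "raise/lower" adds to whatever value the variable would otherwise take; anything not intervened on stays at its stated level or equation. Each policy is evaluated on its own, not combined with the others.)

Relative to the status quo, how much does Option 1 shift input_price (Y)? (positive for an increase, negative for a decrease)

-966

Baseline:
  S = 12
  F = 23
  G = 182 + 6·12 − 4·23 = 162
  T = -56 + 3·12 − 2·23 + 2·162 = 258
  Y = 267 + 23 − 2·162 − 6·258 = -1582
Option 1 (F − 14):
  S = 12
  F = 23 − 14 = 9
  G = 182 + 6·12 − 4·9 = 218
  T = -56 + 3·12 − 2·9 + 2·218 = 398
  Y = 267 + 9 − 2·218 − 6·398 = -2548
Change in Y: -2548 − (-1582) = -966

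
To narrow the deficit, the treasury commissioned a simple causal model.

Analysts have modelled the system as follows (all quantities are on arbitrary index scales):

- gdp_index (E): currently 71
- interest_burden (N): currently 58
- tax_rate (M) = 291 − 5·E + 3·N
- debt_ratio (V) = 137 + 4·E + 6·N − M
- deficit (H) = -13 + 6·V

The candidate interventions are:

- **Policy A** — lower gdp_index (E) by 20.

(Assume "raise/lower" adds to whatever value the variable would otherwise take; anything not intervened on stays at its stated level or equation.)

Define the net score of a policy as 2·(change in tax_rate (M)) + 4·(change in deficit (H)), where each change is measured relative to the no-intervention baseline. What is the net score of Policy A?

-4120

Baseline:
  E = 71
  N = 58
  M = 291 − 5·71 + 3·58 = 110
  V = 137 + 4·71 + 6·58 − 110 = 659
  H = -13 + 6·659 = 3941
Policy A (E − 20):
  E = 71 − 20 = 51
  N = 58
  M = 291 − 5·51 + 3·58 = 210
  V = 137 + 4·51 + 6·58 − 210 = 479
  H = -13 + 6·479 = 2861
ΔM = 210 − 110 = 100; ΔH = 2861 − 3941 = -1080
Score = 2·100 + 4·(-1080) = -4120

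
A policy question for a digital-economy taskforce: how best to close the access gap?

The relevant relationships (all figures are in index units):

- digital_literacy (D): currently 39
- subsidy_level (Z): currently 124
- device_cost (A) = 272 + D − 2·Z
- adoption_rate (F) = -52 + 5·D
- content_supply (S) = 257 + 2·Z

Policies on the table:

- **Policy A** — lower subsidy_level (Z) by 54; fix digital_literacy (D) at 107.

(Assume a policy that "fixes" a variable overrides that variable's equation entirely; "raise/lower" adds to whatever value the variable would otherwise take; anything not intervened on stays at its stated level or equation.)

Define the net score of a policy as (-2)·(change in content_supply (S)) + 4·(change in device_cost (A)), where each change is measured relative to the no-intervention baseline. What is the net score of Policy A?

Baseline:
  D = 39
  Z = 124
  A = 272 + 39 − 2·124 = 63
  S = 257 + 2·124 = 505
Policy A (Z − 54, D := 107):
  D = 107
  Z = 124 − 54 = 70
  A = 272 + 107 − 2·70 = 239
  S = 257 + 2·70 = 397
ΔS = 397 − 505 = -108; ΔA = 239 − 63 = 176
Score = (-2)·(-108) + 4·176 = 920

920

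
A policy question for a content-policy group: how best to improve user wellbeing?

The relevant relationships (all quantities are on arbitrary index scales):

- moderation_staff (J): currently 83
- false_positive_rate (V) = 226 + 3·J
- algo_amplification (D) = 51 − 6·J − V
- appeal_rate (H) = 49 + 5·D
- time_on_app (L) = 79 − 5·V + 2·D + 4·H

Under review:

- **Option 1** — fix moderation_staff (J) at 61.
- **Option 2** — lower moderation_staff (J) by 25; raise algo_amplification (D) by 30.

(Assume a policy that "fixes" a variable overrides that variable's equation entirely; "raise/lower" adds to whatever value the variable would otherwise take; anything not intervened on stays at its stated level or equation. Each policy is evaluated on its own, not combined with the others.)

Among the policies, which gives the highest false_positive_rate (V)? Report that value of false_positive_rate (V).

Option 1 (J := 61):
  J = 61
  V = 226 + 3·61 = 409
Option 2 (J − 25, D + 30):
  J = 83 − 25 = 58
  V = 226 + 3·58 = 400
Comparing — Option 1: V=409, Option 2: V=400. Highest is 409 (Option 1).

409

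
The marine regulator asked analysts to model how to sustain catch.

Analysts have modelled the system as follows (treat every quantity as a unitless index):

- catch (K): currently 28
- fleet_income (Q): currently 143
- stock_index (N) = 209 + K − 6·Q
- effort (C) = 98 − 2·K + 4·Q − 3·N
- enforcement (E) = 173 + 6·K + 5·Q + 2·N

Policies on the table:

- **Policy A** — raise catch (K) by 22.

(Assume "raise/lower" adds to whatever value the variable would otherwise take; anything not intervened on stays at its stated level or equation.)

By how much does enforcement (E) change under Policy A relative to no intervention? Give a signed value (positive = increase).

176

Baseline:
  K = 28
  Q = 143
  N = 209 + 28 − 6·143 = -621
  E = 173 + 6·28 + 5·143 + 2·(-621) = -186
Policy A (K + 22):
  K = 28 + 22 = 50
  Q = 143
  N = 209 + 50 − 6·143 = -599
  E = 173 + 6·50 + 5·143 + 2·(-599) = -10
Change in E: -10 − (-186) = 176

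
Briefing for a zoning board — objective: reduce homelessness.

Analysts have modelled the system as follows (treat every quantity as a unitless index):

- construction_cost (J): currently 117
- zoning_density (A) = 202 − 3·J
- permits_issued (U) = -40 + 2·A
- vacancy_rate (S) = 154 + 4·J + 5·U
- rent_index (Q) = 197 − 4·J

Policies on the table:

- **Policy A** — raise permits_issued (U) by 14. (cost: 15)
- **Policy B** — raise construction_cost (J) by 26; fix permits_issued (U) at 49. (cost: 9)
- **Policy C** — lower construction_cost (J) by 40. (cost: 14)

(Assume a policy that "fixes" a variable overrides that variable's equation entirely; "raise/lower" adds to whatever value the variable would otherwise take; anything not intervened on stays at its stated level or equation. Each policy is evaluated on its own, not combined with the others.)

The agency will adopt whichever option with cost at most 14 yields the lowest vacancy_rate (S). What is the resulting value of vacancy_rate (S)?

-28

Policy B (J + 26, U := 49):
  J = 117 + 26 = 143
  A = 202 − 3·143 = -227
  U = 49
  S = 154 + 4·143 + 5·49 = 971
Policy C (J − 40):
  J = 117 − 40 = 77
  A = 202 − 3·77 = -29
  U = -40 + 2·(-29) = -98
  S = 154 + 4·77 + 5·(-98) = -28
Comparing — Policy B: S=971, Policy C: S=-28. Lowest is -28 (Policy C).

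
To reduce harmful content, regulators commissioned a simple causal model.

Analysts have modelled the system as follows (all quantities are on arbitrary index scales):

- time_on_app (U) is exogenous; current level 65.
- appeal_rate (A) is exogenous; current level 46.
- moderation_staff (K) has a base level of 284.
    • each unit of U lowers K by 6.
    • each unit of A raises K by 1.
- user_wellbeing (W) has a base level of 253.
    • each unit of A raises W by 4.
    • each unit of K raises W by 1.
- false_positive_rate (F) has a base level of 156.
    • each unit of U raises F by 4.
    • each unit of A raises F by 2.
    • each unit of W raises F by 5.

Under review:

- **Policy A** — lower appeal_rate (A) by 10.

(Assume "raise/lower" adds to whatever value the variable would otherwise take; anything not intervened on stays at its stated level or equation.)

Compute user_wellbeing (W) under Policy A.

Policy A (A − 10):
  U = 65
  A = 46 − 10 = 36
  K = 284 − 6·65 + 36 = -70
  W = 253 + 4·36 + (-70) = 327

327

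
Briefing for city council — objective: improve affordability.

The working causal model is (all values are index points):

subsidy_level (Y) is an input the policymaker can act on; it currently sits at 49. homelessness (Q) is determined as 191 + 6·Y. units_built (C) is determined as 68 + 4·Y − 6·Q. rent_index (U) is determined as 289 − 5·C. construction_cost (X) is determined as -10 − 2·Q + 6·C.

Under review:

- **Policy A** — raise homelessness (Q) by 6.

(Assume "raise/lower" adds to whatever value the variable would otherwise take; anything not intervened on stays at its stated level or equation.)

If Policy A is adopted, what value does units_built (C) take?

Policy A (Q + 6):
  Y = 49
  Q = 191 + 6·49 (+6 from intervention) = 491
  C = 68 + 4·49 − 6·491 = -2682

-2682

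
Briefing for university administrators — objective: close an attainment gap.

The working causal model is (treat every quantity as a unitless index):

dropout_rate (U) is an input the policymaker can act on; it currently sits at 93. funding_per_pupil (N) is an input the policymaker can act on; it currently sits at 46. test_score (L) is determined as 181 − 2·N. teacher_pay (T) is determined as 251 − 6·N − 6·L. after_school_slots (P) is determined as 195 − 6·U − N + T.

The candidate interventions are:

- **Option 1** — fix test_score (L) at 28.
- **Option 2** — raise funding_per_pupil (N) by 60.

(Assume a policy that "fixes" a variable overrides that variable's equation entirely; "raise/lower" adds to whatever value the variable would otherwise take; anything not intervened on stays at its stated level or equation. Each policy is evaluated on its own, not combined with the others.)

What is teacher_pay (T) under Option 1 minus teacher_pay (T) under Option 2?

6

Option 1 (L := 28):
  N = 46
  L = 28
  T = 251 − 6·46 − 6·28 = -193
Option 2 (N + 60):
  N = 46 + 60 = 106
  L = 181 − 2·106 = -31
  T = 251 − 6·106 − 6·(-31) = -199
T: -193 − (-199) = 6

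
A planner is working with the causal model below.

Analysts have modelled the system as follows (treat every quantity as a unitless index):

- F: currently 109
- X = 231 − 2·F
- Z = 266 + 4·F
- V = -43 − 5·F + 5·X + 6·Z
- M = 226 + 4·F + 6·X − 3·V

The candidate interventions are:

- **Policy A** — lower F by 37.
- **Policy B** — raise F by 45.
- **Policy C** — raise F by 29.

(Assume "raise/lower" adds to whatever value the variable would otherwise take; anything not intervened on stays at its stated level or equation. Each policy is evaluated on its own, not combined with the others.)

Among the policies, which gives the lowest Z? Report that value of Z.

Policy A (F − 37):
  F = 109 − 37 = 72
  Z = 266 + 4·72 = 554
Policy B (F + 45):
  F = 109 + 45 = 154
  Z = 266 + 4·154 = 882
Policy C (F + 29):
  F = 109 + 29 = 138
  Z = 266 + 4·138 = 818
Comparing — Policy A: Z=554, Policy B: Z=882, Policy C: Z=818. Lowest is 554 (Policy A).

554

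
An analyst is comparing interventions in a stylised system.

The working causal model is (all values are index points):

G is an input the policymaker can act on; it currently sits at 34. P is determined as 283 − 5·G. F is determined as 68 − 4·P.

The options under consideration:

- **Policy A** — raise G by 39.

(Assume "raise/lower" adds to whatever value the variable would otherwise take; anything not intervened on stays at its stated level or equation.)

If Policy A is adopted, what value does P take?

Policy A (G + 39):
  G = 34 + 39 = 73
  P = 283 − 5·73 = -82

-82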